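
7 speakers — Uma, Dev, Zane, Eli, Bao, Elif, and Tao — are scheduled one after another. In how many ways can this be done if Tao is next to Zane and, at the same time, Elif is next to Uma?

480

Treat {Tao,Zane} as one block (2 orders) and {Elif,Uma} as another (2 orders).
That leaves 5 units to arrange: 2 × 2 × 5! = 4 × 120 = 480.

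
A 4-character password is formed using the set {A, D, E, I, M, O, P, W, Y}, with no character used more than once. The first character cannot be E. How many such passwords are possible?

2688

The first character has 9−1 = 8 choices (anything except E).
The remaining 3 characters are filled from the other 8 symbols without repetition: 8 × 7 × 6 = 336.
Total: 8 × 336 = 2688.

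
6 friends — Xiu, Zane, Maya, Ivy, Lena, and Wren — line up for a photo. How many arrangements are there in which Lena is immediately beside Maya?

Treat {Lena, Maya} as a single unit. There are 5 units to order, and the pair itself can be ordered 2 ways.
That gives 2 × 5! = 2 × 120 = 240.

240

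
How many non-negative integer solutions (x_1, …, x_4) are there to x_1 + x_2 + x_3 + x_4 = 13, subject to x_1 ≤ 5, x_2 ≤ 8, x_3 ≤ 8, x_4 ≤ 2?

By stars and bars, unrestricted non-negative solutions to x_1+…+x_4 = 13 number C(13+3,3) = 560.
Subtract solutions that violate a single cap (substitute x_i' = x_i − (cap_i+1)): x_1 ≥ 6 gives C(10,3) = 120; x_2 ≥ 9 gives C(7,3) = 35; x_3 ≥ 9 gives C(7,3) = 35; x_4 ≥ 3 gives C(13,3) = 286. Together 476.
Add back pairs where two caps are both exceeded: 0 + 0 + 35 + 0 + 4 + 4 = 43.
By inclusion–exclusion the count is 560 − 476 + 43 = 127.

127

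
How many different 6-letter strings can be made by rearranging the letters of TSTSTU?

60

TSTSTU has 6 letters with S appearing twice and T appearing 3 times.
The number of distinct arrangements is 6!/(3!·2!) = 720/12 = 60.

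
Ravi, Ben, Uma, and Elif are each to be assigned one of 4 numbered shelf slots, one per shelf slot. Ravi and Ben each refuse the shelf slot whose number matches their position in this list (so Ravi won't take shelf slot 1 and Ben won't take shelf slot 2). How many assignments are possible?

14

Let Aᵢ (for i ∈ {1, 2}) be the placements that put person i in their forbidden shelf slot. Any j of these fix j positions, leaving (4−j)! ways to fill the rest, and there are C(2,j) ways to pick which j.
By inclusion–exclusion, the number of valid placements is Σ_{j=0}^{2} (−1)^j C(2,j)·(4−j)!.
Computing: 24 − 12 + 2 = 14.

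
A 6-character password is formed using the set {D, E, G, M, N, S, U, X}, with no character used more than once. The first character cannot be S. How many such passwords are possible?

The first character has 8−1 = 7 choices (anything except S).
The remaining 5 characters are filled from the other 7 symbols without repetition: 7 × 6 × 5 × 4 × 3 = 2520.
Total: 7 × 2520 = 17640.

17640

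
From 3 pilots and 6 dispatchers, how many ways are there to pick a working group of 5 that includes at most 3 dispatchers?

Split by how many dispatchers are chosen (0 through 3).
Sum: C(6,0)·C(3,5) + C(6,1)·C(3,4) + C(6,2)·C(3,3) + C(6,3)·C(3,2) = 0 + 0 + 15 + 60 = 75.

75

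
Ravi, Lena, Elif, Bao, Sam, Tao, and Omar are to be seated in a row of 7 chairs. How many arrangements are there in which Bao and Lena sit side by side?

1440

Treat {Bao, Lena} as a single unit. There are 6 units to order, and the pair itself can be ordered 2 ways.
So the count is 2·(6)! = 1440.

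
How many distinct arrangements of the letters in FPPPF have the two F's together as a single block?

Treat the 2 copies of F as a single block. The multiset to arrange is then {FF, P, P, P}, 4 items in all.
That gives (4)!/(3!) = 4 arrangements.

4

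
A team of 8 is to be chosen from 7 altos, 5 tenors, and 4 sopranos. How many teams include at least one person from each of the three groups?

Total 8-person selections from all 16: C(16,8) = 12870.
Selections missing a whole group: no altos → C(9,8) = 9; no tenors → C(11,8) = 165; no sopranos → C(12,8) = 495.
Add back selections omitting two groups (i.e. drawn from a single group): C(7,8) + C(5,8) + C(4,8) = 0.
By inclusion–exclusion: 12870 − 669 + 0 = 12201.

12201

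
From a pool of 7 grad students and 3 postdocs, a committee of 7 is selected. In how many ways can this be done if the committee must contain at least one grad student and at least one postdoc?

Total 7-person selections from all 10: C(10,7) = 120.
Subtract selections that omit an entire group: no grad students → C(3,7) = 0; no postdocs → C(7,7) = 1.
Both groups omitted at once is impossible, so 120 − 1 = 119.

119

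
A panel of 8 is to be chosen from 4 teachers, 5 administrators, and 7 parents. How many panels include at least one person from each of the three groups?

12201

Total 8-person selections from all 16: C(16,8) = 12870.
Subtract selections that omit an entire group: no teachers → C(12,8) = 495; no administrators → C(11,8) = 165; no parents → C(9,8) = 9.
Add back selections omitting two groups (i.e. drawn from a single group): C(4,8) + C(5,8) + C(7,8) = 0.
By inclusion–exclusion: 12870 − 669 + 0 = 12201.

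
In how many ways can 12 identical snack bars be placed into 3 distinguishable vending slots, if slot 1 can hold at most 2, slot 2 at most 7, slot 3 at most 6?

9

By stars and bars, unrestricted non-negative solutions to x_1+…+x_3 = 12 number C(12+2,2) = 91.
Subtract solutions that violate a single cap (substitute x_i' = x_i − (cap_i+1)): x_1 ≥ 3 gives C(11,2) = 55; x_2 ≥ 8 gives C(6,2) = 15; x_3 ≥ 7 gives C(7,2) = 21. Together 91.
Add back pairs where two caps are both exceeded: 3 + 6 + 0 = 9.
By inclusion–exclusion the count is 91 − 91 + 9 = 9.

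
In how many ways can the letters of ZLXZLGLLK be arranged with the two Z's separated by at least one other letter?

5880

Total arrangements of ZLXZLGLLK: 9!/(4!·2!) = 7560.
Arrangements with the Z's together: treat ZZ as one letter, giving (8)!/(4!) = 1680.
Subtracting, 7560 − 1680 = 5880 arrangements keep the Z's apart.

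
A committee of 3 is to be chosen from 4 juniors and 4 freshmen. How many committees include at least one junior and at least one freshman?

With no constraint there are C(8,3) = 56 possible selections.
Subtract selections that omit an entire group: no juniors → C(4,3) = 4; no freshmen → C(4,3) = 4.
Both groups omitted at once is impossible, so 56 − 8 = 48.

48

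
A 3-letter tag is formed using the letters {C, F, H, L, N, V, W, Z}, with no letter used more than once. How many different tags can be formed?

Choose and order 3 of the 8 symbols: the first letter has 8 options, the next 7, then 6.
That product is 8 × 7 × 6 = 336.

336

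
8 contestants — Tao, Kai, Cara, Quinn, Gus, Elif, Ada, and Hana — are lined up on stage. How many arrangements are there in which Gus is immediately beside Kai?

10080

Glue Gus and Kai into one block (2 internal orders), leaving 7 units to arrange in a row.
That gives 2 × 7! = 2 × 5040 = 10080.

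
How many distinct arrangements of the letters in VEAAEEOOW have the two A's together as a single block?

Treat the 2 copies of A as a single block. The multiset to arrange is then {AA, E, E, E, O, O, V, W}, 8 items in all.
That gives (8)!/(3!·2!) = 3360 arrangements.

3360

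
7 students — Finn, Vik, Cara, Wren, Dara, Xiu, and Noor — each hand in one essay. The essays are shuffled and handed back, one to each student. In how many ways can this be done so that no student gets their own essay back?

This is the derangement count D_7: permutations of 7 items with no fixed point.
By inclusion–exclusion this is Σ_{j=0}^{7} (−1)^j C(7,j)·(7−j)!.
Computing: 5040 − 5040 + 2520 − 840 + 210 − 42 + 7 − 1 = 1854.

1854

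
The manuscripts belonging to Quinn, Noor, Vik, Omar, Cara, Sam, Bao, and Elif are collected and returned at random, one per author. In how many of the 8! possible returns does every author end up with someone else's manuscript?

14833

Let Aᵢ be the assignments in which author i gets their own manuscript. We want the size of the complement of A₁∪…∪A_8.
By inclusion–exclusion this is Σ_{j=0}^{8} (−1)^j C(8,j)·(8−j)!.
Computing: 40320 − 40320 + 20160 − 6720 + 1680 − 336 + 56 − 8 + 1 = 14833.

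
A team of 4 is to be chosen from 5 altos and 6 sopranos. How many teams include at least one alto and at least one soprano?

310

Total 4-person selections from all 11: C(11,4) = 330.
Subtract selections that omit an entire group: no altos → C(6,4) = 15; no sopranos → C(5,4) = 5.
Both groups omitted at once is impossible, so 330 − 20 = 310.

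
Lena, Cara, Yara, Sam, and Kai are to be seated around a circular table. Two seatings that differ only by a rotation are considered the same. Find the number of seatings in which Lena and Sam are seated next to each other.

Glue Lena and Sam into a block (2 internal orders). Seating 4 units around a circle gives (3)! arrangements.
So 2 × (3)! = 2 × 6 = 12.

12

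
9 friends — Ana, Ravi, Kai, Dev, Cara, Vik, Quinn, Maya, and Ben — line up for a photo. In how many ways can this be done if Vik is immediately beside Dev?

80640

Place the 7 others and the Vik-Dev pair as 8 objects in a line; the pair has 2 internal arrangements.
That gives 2 × 8! = 2 × 40320 = 80640.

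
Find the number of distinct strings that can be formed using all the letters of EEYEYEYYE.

Letter multiplicities in EEYEYEYYE: E×5, Y×4.
Dividing 9! = 362880 by 5!·4! = 2880 for the repeated letters gives 126.

126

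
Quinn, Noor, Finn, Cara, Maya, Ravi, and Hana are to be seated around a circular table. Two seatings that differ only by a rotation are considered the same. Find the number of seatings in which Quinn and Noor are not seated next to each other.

All circular seatings of 7 people number (6)! = 720.
Seatings with Quinn beside Noor: treat them as a block with 2 internal orders, giving 2 × (5)! = 240.
Subtracting, 720 − 240 = 480.

480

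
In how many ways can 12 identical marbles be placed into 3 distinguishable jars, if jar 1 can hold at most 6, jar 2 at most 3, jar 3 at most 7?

14

Without the upper bounds there are C(14,2) = 91 ways to split 12 among 3 jars.
Subtract solutions that violate a single cap (substitute x_i' = x_i − (cap_i+1)): x_1 ≥ 7 gives C(7,2) = 21; x_2 ≥ 4 gives C(10,2) = 45; x_3 ≥ 8 gives C(6,2) = 15. Together 81.
Add back pairs where two caps are both exceeded: 3 + 0 + 1 = 4.
By inclusion–exclusion the count is 91 − 81 + 4 = 14.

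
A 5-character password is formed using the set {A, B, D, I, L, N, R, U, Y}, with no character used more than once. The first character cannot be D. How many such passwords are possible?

13440

The first character has 9−1 = 8 choices (anything except D).
The remaining 4 characters are filled from the other 8 symbols without repetition: 8 × 7 × 6 × 5 = 1680.
Total: 8 × 1680 = 13440.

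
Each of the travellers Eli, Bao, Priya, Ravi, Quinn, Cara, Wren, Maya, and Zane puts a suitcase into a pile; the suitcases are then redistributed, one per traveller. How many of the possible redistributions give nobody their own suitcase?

133496

Let Aᵢ be the assignments in which traveller i gets their own suitcase. We want the size of the complement of A₁∪…∪A_9.
By inclusion–exclusion this is Σ_{j=0}^{9} (−1)^j C(9,j)·(9−j)!.
Computing: 362880 − 362880 + 181440 − 60480 + 15120 − 3024 + 504 − 72 + 9 − 1 = 133496.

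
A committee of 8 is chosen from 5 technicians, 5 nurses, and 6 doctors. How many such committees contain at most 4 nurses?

12705

Split by how many nurses are chosen (0 through 4).
Sum: C(5,0)·C(11,8) + C(5,1)·C(11,7) + C(5,2)·C(11,6) + C(5,3)·C(11,5) + C(5,4)·C(11,4) = 165 + 1650 + 4620 + 4620 + 1650 = 12705.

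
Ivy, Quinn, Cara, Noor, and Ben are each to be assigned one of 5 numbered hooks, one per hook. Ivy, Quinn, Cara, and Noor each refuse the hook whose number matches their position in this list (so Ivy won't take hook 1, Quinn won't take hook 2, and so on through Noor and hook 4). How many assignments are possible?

53

Let Aᵢ (for 1 ≤ i ≤ 4) be the placements that put person i in their forbidden hook. Any j of these fix j positions, leaving (5−j)! ways to fill the rest, and there are C(4,j) ways to pick which j.
By inclusion–exclusion, the number of valid placements is Σ_{j=0}^{4} (−1)^j C(4,j)·(5−j)!.
Computing: 120 − 96 + 36 − 8 + 1 = 53.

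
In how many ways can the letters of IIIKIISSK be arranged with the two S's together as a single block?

Treat the 2 copies of S as a single block. The multiset to arrange is then {SS, I, I, I, I, I, K, K}, 8 items in all.
That gives (8)!/(5!·2!) = 168 arrangements.

168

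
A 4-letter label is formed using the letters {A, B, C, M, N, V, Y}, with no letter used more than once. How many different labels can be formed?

840

This is a permutation of 4 out of 7: P(7,4) = 7!/3!.
7 × 6 × 5 × 4 = 840.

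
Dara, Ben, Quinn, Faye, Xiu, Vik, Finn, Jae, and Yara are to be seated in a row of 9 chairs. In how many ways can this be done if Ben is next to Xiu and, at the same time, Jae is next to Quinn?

20160

Treat {Ben,Xiu} as one block (2 orders) and {Jae,Quinn} as another (2 orders).
That leaves 7 units to arrange: 2 × 2 × 7! = 4 × 5040 = 20160.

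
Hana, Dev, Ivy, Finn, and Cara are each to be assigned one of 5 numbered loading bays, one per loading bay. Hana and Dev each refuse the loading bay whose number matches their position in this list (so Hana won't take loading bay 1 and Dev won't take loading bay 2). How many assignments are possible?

78

Let Aᵢ (for i ∈ {1, 2}) be the placements that put person i in their forbidden loading bay. Any j of these fix j positions, leaving (5−j)! ways to fill the rest, and there are C(2,j) ways to pick which j.
By inclusion–exclusion, the number of valid placements is Σ_{j=0}^{2} (−1)^j C(2,j)·(5−j)!.
Computing: 120 − 48 + 6 = 78.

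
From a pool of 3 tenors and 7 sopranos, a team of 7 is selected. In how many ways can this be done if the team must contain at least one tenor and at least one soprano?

Total 7-person selections from all 10: C(10,7) = 120.
Subtract selections that omit an entire group: no tenors → C(7,7) = 1; no sopranos → C(3,7) = 0.
Both groups omitted at once is impossible, so 120 − 1 = 119.

119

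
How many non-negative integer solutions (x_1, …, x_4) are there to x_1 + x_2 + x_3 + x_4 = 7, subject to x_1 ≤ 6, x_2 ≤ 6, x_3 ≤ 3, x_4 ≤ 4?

88

Ignoring the caps, the number of non-negative solutions to x_1+…+x_4 = 7 is C(10,3) = 120.
Subtract solutions that violate a single cap (substitute x_i' = x_i − (cap_i+1)): x_1 ≥ 7 gives C(3,3) = 1; x_2 ≥ 7 gives C(3,3) = 1; x_3 ≥ 4 gives C(6,3) = 20; x_4 ≥ 5 gives C(5,3) = 10. Together 32.
No two caps can be exceeded simultaneously, so the pair terms are all 0.
By inclusion–exclusion the count is 120 − 32 + 0 = 88.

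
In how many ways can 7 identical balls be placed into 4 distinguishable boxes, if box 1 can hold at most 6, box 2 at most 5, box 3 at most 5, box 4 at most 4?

101

Ignoring the caps, the number of non-negative solutions to x_1+…+x_4 = 7 is C(10,3) = 120.
Subtract solutions that violate a single cap (substitute x_i' = x_i − (cap_i+1)): x_1 ≥ 7 gives C(3,3) = 1; x_2 ≥ 6 gives C(4,3) = 4; x_3 ≥ 6 gives C(4,3) = 4; x_4 ≥ 5 gives C(5,3) = 10. Together 19.
No two caps can be exceeded simultaneously, so the pair terms are all 0.
By inclusion–exclusion the count is 120 − 19 + 0 = 101.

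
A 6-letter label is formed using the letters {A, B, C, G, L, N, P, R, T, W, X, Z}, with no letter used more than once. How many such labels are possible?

Choose and order 6 of the 12 symbols: the first letter has 12 options, the next 11, and so on down to 7.
That product is 12 × 11 × 10 × 9 × 8 × 7 = 665280.

665280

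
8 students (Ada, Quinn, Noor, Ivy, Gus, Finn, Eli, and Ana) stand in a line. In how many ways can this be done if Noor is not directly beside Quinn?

30240

There are 8! = 40320 arrangements in all. If Noor and Quinn are adjacent, merging them into one block gives 2·(7)! = 10080 arrangements.
So 40320 − 10080 = 30240 arrangements keep them apart.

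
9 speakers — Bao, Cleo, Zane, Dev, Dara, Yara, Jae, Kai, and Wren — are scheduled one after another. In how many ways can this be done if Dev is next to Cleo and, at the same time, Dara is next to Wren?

Treat {Dev,Cleo} as one block (2 orders) and {Dara,Wren} as another (2 orders).
That leaves 7 units to arrange: 2 × 2 × 7! = 4 × 5040 = 20160.

20160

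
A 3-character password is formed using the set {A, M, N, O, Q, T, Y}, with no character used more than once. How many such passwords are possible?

210

This is a permutation of 3 out of 7: P(7,3) = 7!/4!.
7 × 6 × 5 = 210.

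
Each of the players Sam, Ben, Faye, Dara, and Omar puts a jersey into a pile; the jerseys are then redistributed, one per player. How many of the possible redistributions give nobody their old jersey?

Count assignments avoiding every fixed point. For any j of the 5 players fixed to their old jersey, the other 5−j can be arranged in (5−j)! ways.
By inclusion–exclusion this is Σ_{j=0}^{5} (−1)^j C(5,j)·(5−j)!.
Computing: 120 − 120 + 60 − 20 + 5 − 1 = 44.

44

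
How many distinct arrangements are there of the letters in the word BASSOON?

1260

BASSOON has 7 letters with O appearing twice and S appearing twice.
Dividing 7! = 5040 by 2!·2! = 4 for the repeated letters gives 1260.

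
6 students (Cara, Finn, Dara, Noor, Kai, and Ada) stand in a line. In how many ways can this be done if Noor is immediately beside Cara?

240

Glue Noor and Cara into one block (2 internal orders), leaving 5 units to arrange in a row.
So the count is 2·(5)! = 240.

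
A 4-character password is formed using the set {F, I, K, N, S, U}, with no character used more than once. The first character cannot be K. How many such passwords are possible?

The first character has 6−1 = 5 choices (anything except K).
The remaining 3 characters are filled from the other 5 symbols without repetition: 5 × 4 × 3 = 60.
Total: 5 × 60 = 300.

300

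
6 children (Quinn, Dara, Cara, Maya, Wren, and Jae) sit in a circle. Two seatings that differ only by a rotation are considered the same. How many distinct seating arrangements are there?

120

Around a circle, 6 distinct people have 6!/6 = (5)! = 120 rotationally distinct seatings.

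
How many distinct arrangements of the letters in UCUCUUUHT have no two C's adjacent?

1176

Total arrangements of UCUCUUUHT: 9!/(5!·2!) = 1512.
If the two C's are adjacent, glue them into one block, leaving 8 items to arrange: (8)!/(5!) = 336 ways.
Hence 1512 − 336 = 1176.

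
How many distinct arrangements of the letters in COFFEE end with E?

Fix E in the last position and arrange the remaining 5 letters.
Those 5 letters have F appearing twice, giving (5)!/(2!) = 60.

60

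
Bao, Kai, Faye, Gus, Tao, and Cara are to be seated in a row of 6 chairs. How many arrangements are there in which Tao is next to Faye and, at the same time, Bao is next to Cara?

Treat {Tao,Faye} as one block (2 orders) and {Bao,Cara} as another (2 orders).
That leaves 4 units to arrange: 2 × 2 × 4! = 4 × 24 = 96.

96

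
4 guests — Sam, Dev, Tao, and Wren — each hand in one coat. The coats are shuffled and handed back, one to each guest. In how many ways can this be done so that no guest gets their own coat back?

Let Aᵢ be the assignments in which guest i gets their own coat. We want the size of the complement of A₁∪…∪A_4.
By inclusion–exclusion this is Σ_{j=0}^{4} (−1)^j C(4,j)·(4−j)!.
Computing: 24 − 24 + 12 − 4 + 1 = 9.

9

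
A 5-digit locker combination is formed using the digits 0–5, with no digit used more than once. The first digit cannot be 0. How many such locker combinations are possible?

The first digit has 6−1 = 5 choices (anything except 0).
The remaining 4 digits are filled from the other 5 symbols without repetition: 5 × 4 × 3 × 2 = 120.
Total: 5 × 120 = 600.

600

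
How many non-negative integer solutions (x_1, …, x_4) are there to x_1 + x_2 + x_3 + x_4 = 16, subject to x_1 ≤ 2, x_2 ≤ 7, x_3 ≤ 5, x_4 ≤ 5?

19

By stars and bars, unrestricted non-negative solutions to x_1+…+x_4 = 16 number C(16+3,3) = 969.
Subtract solutions that violate a single cap (substitute x_i' = x_i − (cap_i+1)): x_1 ≥ 3 gives C(16,3) = 560; x_2 ≥ 8 gives C(11,3) = 165; x_3 ≥ 6 gives C(13,3) = 286; x_4 ≥ 6 gives C(13,3) = 286. Together 1297.
Add back pairs where two caps are both exceeded: 56 + 120 + 120 + 10 + 10 + 35 = 351.
Subtract triples: 0 + 0 + 4 + 0 = 4.
By inclusion–exclusion the count is 969 − 1297 + 351 − 4 = 19.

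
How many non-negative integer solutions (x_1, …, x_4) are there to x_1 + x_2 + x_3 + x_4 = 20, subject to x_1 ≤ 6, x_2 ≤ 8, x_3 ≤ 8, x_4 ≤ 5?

Without the upper bounds there are C(23,3) = 1771 ways to split 20 among 4 variables.
Subtract solutions that violate a single cap (substitute x_i' = x_i − (cap_i+1)): x_1 ≥ 7 gives C(16,3) = 560; x_2 ≥ 9 gives C(14,3) = 364; x_3 ≥ 9 gives C(14,3) = 364; x_4 ≥ 6 gives C(17,3) = 680. Together 1968.
Add back pairs where two caps are both exceeded: 35 + 35 + 120 + 10 + 56 + 56 = 312.
By inclusion–exclusion the count is 1771 − 1968 + 312 = 115.

115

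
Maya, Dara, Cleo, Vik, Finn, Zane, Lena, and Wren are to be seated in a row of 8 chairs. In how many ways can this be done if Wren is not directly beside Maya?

Of the 8! = 40320 arrangements, those with Wren and Maya adjacent number 2 × 7! = 10080 (treat the pair as a block with 2 internal orders).
Complementary counting: 40320 − 10080 = 30240.

30240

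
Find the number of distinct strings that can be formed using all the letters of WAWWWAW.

WAWWWAW has 7 letters with A appearing twice and W appearing 5 times.
The number of distinct arrangements is 7!/(5!·2!) = 5040/240 = 21.

21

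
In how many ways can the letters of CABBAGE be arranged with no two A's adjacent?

900

Total arrangements of CABBAGE: 7!/(2!·2!) = 1260.
Arrangements with the A's together: treat AA as one letter, giving (6)!/(2!) = 360.
Hence 1260 − 360 = 900.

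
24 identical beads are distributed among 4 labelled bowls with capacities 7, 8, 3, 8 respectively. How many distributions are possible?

10

Without the upper bounds there are C(27,3) = 2925 ways to split 24 among 4 bowls.
Subtract solutions that violate a single cap (substitute x_i' = x_i − (cap_i+1)): x_1 ≥ 8 gives C(19,3) = 969; x_2 ≥ 9 gives C(18,3) = 816; x_3 ≥ 4 gives C(23,3) = 1771; x_4 ≥ 9 gives C(18,3) = 816. Together 4372.
Add back pairs where two caps are both exceeded: 120 + 455 + 120 + 364 + 84 + 364 = 1507.
Subtract triples: 20 + 0 + 20 + 10 = 50.
By inclusion–exclusion the count is 2925 − 4372 + 1507 − 50 = 10.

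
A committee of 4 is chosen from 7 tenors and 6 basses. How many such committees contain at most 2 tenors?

Split by how many tenors are chosen (0 through 2).
Sum: C(7,0)·C(6,4) + C(7,1)·C(6,3) + C(7,2)·C(6,2) = 15 + 140 + 315 = 470.

470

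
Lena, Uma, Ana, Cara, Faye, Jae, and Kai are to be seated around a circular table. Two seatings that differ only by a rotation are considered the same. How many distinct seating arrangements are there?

Around a circle, 7 distinct people have 7!/7 = (6)! = 720 rotationally distinct seatings.

720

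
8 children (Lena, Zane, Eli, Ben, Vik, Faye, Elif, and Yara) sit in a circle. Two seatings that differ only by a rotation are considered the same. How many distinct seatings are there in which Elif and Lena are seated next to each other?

1440

Glue Elif and Lena into a block (2 internal orders). Seating 7 units around a circle gives (6)! arrangements.
So 2 × (6)! = 2 × 720 = 1440.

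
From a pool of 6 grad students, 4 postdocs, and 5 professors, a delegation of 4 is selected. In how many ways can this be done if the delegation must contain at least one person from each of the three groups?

Total 4-person selections from all 15: C(15,4) = 1365.
Subtract selections that omit an entire group: no grad students → C(9,4) = 126; no postdocs → C(11,4) = 330; no professors → C(10,4) = 210.
Add back selections omitting two groups (i.e. drawn from a single group): C(6,4) + C(4,4) + C(5,4) = 21.
By inclusion–exclusion: 1365 − 666 + 21 = 720.

720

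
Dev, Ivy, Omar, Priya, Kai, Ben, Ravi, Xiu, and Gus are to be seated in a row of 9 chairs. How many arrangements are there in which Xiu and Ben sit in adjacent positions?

Place the 7 others and the Xiu-Ben pair as 8 objects in a line; the pair has 2 internal arrangements.
That gives 2 × 8! = 2 × 40320 = 80640.

80640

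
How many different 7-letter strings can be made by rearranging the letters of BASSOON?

1260

BASSOON has 7 letters with O appearing twice and S appearing twice.
So there are 7! / (2!·2!) = 1260 distinguishable arrangements.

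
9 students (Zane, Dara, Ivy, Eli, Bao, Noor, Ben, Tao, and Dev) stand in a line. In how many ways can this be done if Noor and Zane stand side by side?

80640

Glue Noor and Zane into one block (2 internal orders), leaving 8 units to arrange in a row.
So the count is 2·(8)! = 80640.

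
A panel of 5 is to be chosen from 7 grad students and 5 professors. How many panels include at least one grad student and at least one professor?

Total 5-person selections from all 12: C(12,5) = 792.
Selections missing a whole group: no grad students → C(5,5) = 1; no professors → C(7,5) = 21.
Both groups omitted at once is impossible, so 792 − 22 = 770.

770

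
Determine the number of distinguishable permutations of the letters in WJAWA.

30

The 5 letters of WJAWA have repeats: A appearing twice and W appearing twice.
Dividing 5! = 120 by 2!·2! = 4 for the repeated letters gives 30.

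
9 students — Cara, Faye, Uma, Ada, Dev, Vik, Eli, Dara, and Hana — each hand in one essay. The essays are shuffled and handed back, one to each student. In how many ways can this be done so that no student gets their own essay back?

This is the derangement count D_9: permutations of 9 items with no fixed point.
By inclusion–exclusion this is Σ_{j=0}^{9} (−1)^j C(9,j)·(9−j)!.
Computing: 362880 − 362880 + 181440 − 60480 + 15120 − 3024 + 504 − 72 + 9 − 1 = 133496.

133496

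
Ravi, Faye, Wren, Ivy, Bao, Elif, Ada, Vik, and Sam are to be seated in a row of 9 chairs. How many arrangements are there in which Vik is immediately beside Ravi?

80640

Glue Vik and Ravi into one block (2 internal orders), leaving 8 units to arrange in a row.
That gives 2 × 8! = 2 × 40320 = 80640.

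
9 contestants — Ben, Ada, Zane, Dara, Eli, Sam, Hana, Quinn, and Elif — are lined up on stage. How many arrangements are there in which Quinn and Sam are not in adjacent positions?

There are 9! = 362880 arrangements in all. If Quinn and Sam are adjacent, merging them into one block gives 2·(8)! = 80640 arrangements.
So 362880 − 80640 = 282240 arrangements keep them apart.

282240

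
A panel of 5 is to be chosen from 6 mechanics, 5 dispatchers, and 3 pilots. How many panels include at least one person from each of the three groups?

1365

Total 5-person selections from all 14: C(14,5) = 2002.
Subtract selections that omit an entire group: no mechanics → C(8,5) = 56; no dispatchers → C(9,5) = 126; no pilots → C(11,5) = 462.
Add back selections omitting two groups (i.e. drawn from a single group): C(6,5) + C(5,5) + C(3,5) = 7.
By inclusion–exclusion: 2002 − 644 + 7 = 1365.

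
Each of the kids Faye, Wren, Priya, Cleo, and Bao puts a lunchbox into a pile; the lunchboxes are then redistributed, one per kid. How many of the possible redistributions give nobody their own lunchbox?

44

This is the derangement count D_5: permutations of 5 items with no fixed point.
By inclusion–exclusion this is Σ_{j=0}^{5} (−1)^j C(5,j)·(5−j)!.
Computing: 120 − 120 + 60 − 20 + 5 − 1 = 44.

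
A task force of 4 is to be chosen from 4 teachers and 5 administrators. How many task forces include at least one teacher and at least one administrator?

Unrestricted: C(9,4) = 126 ways to pick any 4 of the 9.
Selections missing a whole group: no teachers → C(5,4) = 5; no administrators → C(4,4) = 1.
Both groups omitted at once is impossible, so 126 − 6 = 120.

120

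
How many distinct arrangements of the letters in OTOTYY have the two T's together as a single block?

Treat the 2 copies of T as a single block. The multiset to arrange is then {TT, O, O, Y, Y}, 5 items in all.
That gives (5)!/(2!·2!) = 30 arrangements.

30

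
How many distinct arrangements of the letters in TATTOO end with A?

10

Fix A in the last position and arrange the remaining 5 letters.
Those 5 letters have O appearing twice and T appearing 3 times, giving (5)!/(3!·2!) = 10.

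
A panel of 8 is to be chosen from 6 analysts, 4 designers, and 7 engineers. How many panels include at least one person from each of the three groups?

Total 8-person selections from all 17: C(17,8) = 24310.
Selections missing a whole group: no analysts → C(11,8) = 165; no designers → C(13,8) = 1287; no engineers → C(10,8) = 45.
Add back selections omitting two groups (i.e. drawn from a single group): C(6,8) + C(4,8) + C(7,8) = 0.
By inclusion–exclusion: 24310 − 1497 + 0 = 22813.

22813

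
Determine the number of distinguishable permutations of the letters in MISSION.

MISSION has 7 letters with I appearing twice and S appearing twice.
So there are 7! / (2!·2!) = 1260 distinguishable arrangements.

1260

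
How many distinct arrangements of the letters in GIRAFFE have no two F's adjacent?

There are 7!/(2!) = 2520 arrangements of GIRAFFE in total.
Arrangements with the F's together: treat FF as one letter, giving (6)! = 720.
Hence 2520 − 720 = 1800.

1800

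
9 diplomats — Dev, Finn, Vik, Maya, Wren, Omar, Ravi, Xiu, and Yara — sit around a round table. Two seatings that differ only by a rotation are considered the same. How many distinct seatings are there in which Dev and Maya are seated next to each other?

Treat {Dev, Maya} as one unit (2 internal orders) and seat the resulting 8 units around the table: (7)! circular arrangements.
So 2 × (7)! = 2 × 5040 = 10080.

10080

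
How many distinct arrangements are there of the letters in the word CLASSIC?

1260

The 7 letters of CLASSIC have repeats: C appearing twice and S appearing twice.
The number of distinct arrangements is 7!/(2!·2!) = 5040/4 = 1260.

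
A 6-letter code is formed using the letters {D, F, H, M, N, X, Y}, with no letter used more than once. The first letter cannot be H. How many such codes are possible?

The first letter has 7−1 = 6 choices (anything except H).
The remaining 5 letters are filled from the other 6 symbols without repetition: 6 × 5 × 4 × 3 × 2 = 720.
Total: 6 × 720 = 4320.

4320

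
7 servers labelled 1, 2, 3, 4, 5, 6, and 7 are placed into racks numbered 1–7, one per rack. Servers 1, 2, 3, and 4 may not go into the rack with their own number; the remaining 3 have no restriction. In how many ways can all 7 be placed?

2790

Let Aᵢ (for 1 ≤ i ≤ 4) be the placements that put server i in its forbidden rack. Any j of these fix j positions, leaving (7−j)! ways to fill the rest, and there are C(4,j) ways to pick which j.
By inclusion–exclusion, the number of valid placements is Σ_{j=0}^{4} (−1)^j C(4,j)·(7−j)!.
Computing: 5040 − 2880 + 720 − 96 + 6 = 2790.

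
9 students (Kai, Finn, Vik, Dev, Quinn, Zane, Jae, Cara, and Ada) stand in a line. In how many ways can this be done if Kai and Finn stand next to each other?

80640

Glue Kai and Finn into one block (2 internal orders), leaving 8 units to arrange in a row.
That gives 2 × 8! = 2 × 40320 = 80640.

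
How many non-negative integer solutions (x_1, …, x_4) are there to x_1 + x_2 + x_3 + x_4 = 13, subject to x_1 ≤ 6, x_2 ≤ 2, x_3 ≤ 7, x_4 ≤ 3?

42

Ignoring the caps, the number of non-negative solutions to x_1+…+x_4 = 13 is C(16,3) = 560.
Subtract solutions that violate a single cap (substitute x_i' = x_i − (cap_i+1)): x_1 ≥ 7 gives C(9,3) = 84; x_2 ≥ 3 gives C(13,3) = 286; x_3 ≥ 8 gives C(8,3) = 56; x_4 ≥ 4 gives C(12,3) = 220. Together 646.
Add back pairs where two caps are both exceeded: 20 + 0 + 10 + 10 + 84 + 4 = 128.
By inclusion–exclusion the count is 560 − 646 + 128 = 42.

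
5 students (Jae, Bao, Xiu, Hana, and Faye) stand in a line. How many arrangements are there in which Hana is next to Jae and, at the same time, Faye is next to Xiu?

Treat {Hana,Jae} as one block (2 orders) and {Faye,Xiu} as another (2 orders).
That leaves 3 units to arrange: 2 × 2 × 3! = 4 × 6 = 24.

24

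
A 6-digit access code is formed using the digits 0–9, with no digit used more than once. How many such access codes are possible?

151200

This is a permutation of 6 out of 10: P(10,6) = 10!/4!.
10 × 9 × 8 × 7 × 6 × 5 = 151200.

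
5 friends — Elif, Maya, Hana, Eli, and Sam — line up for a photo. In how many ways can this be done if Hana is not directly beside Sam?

72

Of the 5! = 120 arrangements, those with Hana and Sam adjacent number 2 × 4! = 48 (treat the pair as a block with 2 internal orders).
Complementary counting: 120 − 48 = 72.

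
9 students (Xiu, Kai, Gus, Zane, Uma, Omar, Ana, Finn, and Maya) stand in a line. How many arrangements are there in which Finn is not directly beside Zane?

282240

There are 9! = 362880 arrangements in all. If Finn and Zane are adjacent, merging them into one block gives 2·(8)! = 80640 arrangements.
So 362880 − 80640 = 282240 arrangements keep them apart.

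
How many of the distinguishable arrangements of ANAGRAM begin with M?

120

With the first slot taken by M, it remains to arrange the other 6 letters (ANAGRA).
Those 6 letters have A appearing 3 times, giving (6)!/(3!) = 120.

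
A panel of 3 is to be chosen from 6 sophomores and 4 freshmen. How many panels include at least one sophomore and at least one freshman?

Total 3-person selections from all 10: C(10,3) = 120.
Selections missing a whole group: no sophomores → C(4,3) = 4; no freshmen → C(6,3) = 20.
Both groups omitted at once is impossible, so 120 − 24 = 96.

96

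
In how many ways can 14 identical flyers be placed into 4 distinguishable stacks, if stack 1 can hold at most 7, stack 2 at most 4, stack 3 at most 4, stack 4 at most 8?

145

Ignoring the caps, the number of non-negative solutions to x_1+…+x_4 = 14 is C(17,3) = 680.
Subtract solutions that violate a single cap (substitute x_i' = x_i − (cap_i+1)): x_1 ≥ 8 gives C(9,3) = 84; x_2 ≥ 5 gives C(12,3) = 220; x_3 ≥ 5 gives C(12,3) = 220; x_4 ≥ 9 gives C(8,3) = 56. Together 580.
Add back pairs where two caps are both exceeded: 4 + 4 + 0 + 35 + 1 + 1 = 45.
By inclusion–exclusion the count is 680 − 580 + 45 = 145.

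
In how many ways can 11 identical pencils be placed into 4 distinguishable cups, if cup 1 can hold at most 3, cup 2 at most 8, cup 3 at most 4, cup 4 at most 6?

By stars and bars, unrestricted non-negative solutions to x_1+…+x_4 = 11 number C(11+3,3) = 364.
Subtract solutions that violate a single cap (substitute x_i' = x_i − (cap_i+1)): x_1 ≥ 4 gives C(10,3) = 120; x_2 ≥ 9 gives C(5,3) = 10; x_3 ≥ 5 gives C(9,3) = 84; x_4 ≥ 7 gives C(7,3) = 35. Together 249.
Add back pairs where two caps are both exceeded: 0 + 10 + 1 + 0 + 0 + 0 = 11.
By inclusion–exclusion the count is 364 − 249 + 11 = 126.

126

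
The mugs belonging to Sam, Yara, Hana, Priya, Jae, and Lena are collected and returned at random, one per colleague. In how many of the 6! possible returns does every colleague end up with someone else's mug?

This is the derangement count D_6: permutations of 6 items with no fixed point.
By inclusion–exclusion this is Σ_{j=0}^{6} (−1)^j C(6,j)·(6−j)!.
Computing: 720 − 720 + 360 − 120 + 30 − 6 + 1 = 265.

265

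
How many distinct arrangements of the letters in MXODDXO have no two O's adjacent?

450

Total arrangements of MXODDXO: 7!/(2!·2!·2!) = 630.
If the two O's are adjacent, glue them into one block, leaving 6 items to arrange: (6)!/(2!·2!) = 180 ways.
Subtracting, 630 − 180 = 450 arrangements keep the O's apart.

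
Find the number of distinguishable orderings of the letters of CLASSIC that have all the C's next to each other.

Treat the 2 copies of C as a single block. The multiset to arrange is then {CC, A, I, L, S, S}, 6 items in all.
That gives (6)!/(2!) = 360 arrangements.

360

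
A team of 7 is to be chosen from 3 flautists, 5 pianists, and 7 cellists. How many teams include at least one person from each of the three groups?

With no constraint there are C(15,7) = 6435 possible selections.
Selections missing a whole group: no flautists → C(12,7) = 792; no pianists → C(10,7) = 120; no cellists → C(8,7) = 8.
Add back selections omitting two groups (i.e. drawn from a single group): C(3,7) + C(5,7) + C(7,7) = 1.
By inclusion–exclusion: 6435 − 920 + 1 = 5516.

5516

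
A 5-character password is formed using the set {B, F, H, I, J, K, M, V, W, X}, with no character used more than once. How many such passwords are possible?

30240

With no repetition, fill the 5 characters in order: 10 choices, then 9, down to 6.
10 × 9 × 8 × 7 × 6 = 30240.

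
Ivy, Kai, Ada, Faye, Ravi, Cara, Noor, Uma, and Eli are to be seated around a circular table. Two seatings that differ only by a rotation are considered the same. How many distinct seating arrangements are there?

40320

Seat Ivy anywhere (absorbing the rotational symmetry), then permute the other 8: (8)! = 40320.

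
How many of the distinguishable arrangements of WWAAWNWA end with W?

Fix W in the last position and arrange the remaining 7 letters.
Those 7 letters have A appearing 3 times and W appearing 3 times, giving (7)!/(3!·3!) = 140.

140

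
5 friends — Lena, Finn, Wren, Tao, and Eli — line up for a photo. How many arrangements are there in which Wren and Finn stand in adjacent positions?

Treat {Wren, Finn} as a single unit. There are 4 units to order, and the pair itself can be ordered 2 ways.
That gives 2 × 4! = 2 × 24 = 48.

48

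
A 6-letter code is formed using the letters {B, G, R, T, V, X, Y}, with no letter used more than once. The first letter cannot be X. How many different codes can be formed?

4320

The first letter has 7−1 = 6 choices (anything except X).
The remaining 5 letters are filled from the other 6 symbols without repetition: 6 × 5 × 4 × 3 × 2 = 720.
Total: 6 × 720 = 4320.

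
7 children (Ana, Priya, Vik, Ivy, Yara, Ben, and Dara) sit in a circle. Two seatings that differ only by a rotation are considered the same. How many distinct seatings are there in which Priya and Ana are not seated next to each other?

All circular seatings of 7 people number (6)! = 720.
Those with Priya next to Ana: fuse the pair into one unit and seat 6 units around a circle — 2·(5)! = 240.
Subtracting, 720 − 240 = 480.

480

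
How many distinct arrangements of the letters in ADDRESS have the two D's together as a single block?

360

Treat the 2 copies of D as a single block. The multiset to arrange is then {DD, A, E, R, S, S}, 6 items in all.
That gives (6)!/(2!) = 360 arrangements.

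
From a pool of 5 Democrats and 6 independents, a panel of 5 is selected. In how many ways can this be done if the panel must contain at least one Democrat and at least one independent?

455

With no constraint there are C(11,5) = 462 possible selections.
Subtract selections that omit an entire group: no Democrats → C(6,5) = 6; no independents → C(5,5) = 1.
Both groups omitted at once is impossible, so 462 − 7 = 455.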